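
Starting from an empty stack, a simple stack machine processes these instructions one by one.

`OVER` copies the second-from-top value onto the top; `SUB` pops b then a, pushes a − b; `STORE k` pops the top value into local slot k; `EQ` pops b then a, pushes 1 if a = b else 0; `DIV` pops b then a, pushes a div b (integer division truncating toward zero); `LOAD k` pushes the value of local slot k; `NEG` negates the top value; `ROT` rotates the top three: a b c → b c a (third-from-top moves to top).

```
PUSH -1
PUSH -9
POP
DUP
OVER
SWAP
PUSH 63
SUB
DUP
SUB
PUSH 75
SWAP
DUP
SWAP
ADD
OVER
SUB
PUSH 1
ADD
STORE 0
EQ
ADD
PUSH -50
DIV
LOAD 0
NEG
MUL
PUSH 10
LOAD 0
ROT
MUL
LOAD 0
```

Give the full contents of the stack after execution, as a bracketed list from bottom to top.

PUSH -1  : [-1]
PUSH -9  : [-1, -9]
POP      : [-1]
DUP      : [-1, -1]
OVER     : [-1, -1, -1]
SWAP     : [-1, -1, -1]
PUSH 63  : [-1, -1, -1, 63]
SUB      : [-1, -1, -64]
DUP      : [-1, -1, -64, -64]
SUB      : [-1, -1, 0]
PUSH 75  : [-1, -1, 0, 75]
SWAP     : [-1, -1, 75, 0]
DUP      : [-1, -1, 75, 0, 0]
SWAP     : [-1, -1, 75, 0, 0]
ADD      : [-1, -1, 75, 0]
OVER     : [-1, -1, 75, 0, 75]
SUB      : [-1, -1, 75, -75]
PUSH 1   : [-1, -1, 75, -75, 1]
ADD      : [-1, -1, 75, -74]
STORE 0  : [-1, -1, 75]
EQ       : [-1, 0]
ADD      : [-1]
PUSH -50 : [-1, -50]
DIV      : [0]
LOAD 0   : [0, -74]
NEG      : [0, 74]
MUL      : [0]
PUSH 10  : [0, 10]
LOAD 0   : [0, 10, -74]
ROT      : [10, -74, 0]
MUL      : [10, 0]
LOAD 0   : [10, 0, -74]

[10, 0, -74]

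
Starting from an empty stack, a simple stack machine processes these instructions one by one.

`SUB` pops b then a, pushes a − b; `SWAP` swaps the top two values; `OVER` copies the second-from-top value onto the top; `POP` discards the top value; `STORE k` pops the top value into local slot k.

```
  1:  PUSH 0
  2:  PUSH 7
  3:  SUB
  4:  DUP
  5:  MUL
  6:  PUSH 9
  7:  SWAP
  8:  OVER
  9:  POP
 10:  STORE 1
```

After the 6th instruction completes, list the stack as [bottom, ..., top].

[49, 9]

PUSH 0 → [0]
PUSH 7 → [0, 7]
SUB    → [-7]
DUP    → [-7, -7]
MUL    → [49]
PUSH 9 → [49, 9]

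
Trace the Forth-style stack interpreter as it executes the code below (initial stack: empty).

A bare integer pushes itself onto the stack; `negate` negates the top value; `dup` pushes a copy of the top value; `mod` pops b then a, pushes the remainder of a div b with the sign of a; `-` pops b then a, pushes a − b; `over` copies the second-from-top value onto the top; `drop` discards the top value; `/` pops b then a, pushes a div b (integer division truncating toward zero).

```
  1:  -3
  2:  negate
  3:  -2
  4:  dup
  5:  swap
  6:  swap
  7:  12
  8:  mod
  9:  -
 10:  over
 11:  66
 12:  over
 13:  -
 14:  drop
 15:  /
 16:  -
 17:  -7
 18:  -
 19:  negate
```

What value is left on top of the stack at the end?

-10

-3     : [-3]
negate : [3]
-2     : [3, -2]
dup    : [3, -2, -2]
swap   : [3, -2, -2]
swap   : [3, -2, -2]
12     : [3, -2, -2, 12]
mod    : [3, -2, -2]
-      : [3, 0]
over   : [3, 0, 3]
66     : [3, 0, 3, 66]
over   : [3, 0, 3, 66, 3]
-      : [3, 0, 3, 63]
drop   : [3, 0, 3]
/      : [3, 0]
-      : [3]
-7     : [3, -7]
-      : [10]
negate : [-10]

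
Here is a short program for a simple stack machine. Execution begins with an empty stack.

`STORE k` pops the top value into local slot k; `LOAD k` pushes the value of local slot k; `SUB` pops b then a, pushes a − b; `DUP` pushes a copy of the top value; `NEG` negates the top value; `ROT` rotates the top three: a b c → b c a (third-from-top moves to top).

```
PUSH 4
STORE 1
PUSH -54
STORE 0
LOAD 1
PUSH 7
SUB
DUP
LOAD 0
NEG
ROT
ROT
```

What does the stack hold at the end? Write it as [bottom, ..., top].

[54, -3, -3]

PUSH 4   : [4]
STORE 1  : []
PUSH -54 : [-54]
STORE 0  : []
LOAD 1   : [4]
PUSH 7   : [4, 7]
SUB      : [-3]
DUP      : [-3, -3]
LOAD 0   : [-3, -3, -54]
NEG      : [-3, -3, 54]
ROT      : [-3, 54, -3]
ROT      : [54, -3, -3]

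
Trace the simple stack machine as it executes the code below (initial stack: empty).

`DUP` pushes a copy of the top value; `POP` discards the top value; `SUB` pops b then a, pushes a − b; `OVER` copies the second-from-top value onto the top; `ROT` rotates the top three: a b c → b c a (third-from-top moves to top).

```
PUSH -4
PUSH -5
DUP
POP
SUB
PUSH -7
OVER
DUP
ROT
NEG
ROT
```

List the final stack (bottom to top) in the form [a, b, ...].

PUSH -4 : -4
PUSH -5 : -4 -5
DUP     : -4 -5 -5
POP     : -4 -5
SUB     : 1
PUSH -7 : 1 -7
OVER    : 1 -7 1
DUP     : 1 -7 1 1
ROT     : 1 1 1 -7
NEG     : 1 1 1 7
ROT     : 1 1 7 1

[1, 1, 7, 1]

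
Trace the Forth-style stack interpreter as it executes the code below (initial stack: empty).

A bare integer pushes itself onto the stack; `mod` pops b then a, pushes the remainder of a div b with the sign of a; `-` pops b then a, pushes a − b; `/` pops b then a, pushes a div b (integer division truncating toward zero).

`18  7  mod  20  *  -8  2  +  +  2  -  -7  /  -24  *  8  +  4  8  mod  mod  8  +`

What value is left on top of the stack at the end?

8

18  : [18]
7   : [18, 7]
mod : [4]
20  : [4, 20]
*   : [80]
-8  : [80, -8]
2   : [80, -8, 2]
+   : [80, -6]
+   : [74]
2   : [74, 2]
-   : [72]
-7  : [72, -7]
/   : [-10]
-24 : [-10, -24]
*   : [240]
8   : [240, 8]
+   : [248]
4   : [248, 4]
8   : [248, 4, 8]
mod : [248, 4]
mod : [0]
8   : [0, 8]
+   : [8]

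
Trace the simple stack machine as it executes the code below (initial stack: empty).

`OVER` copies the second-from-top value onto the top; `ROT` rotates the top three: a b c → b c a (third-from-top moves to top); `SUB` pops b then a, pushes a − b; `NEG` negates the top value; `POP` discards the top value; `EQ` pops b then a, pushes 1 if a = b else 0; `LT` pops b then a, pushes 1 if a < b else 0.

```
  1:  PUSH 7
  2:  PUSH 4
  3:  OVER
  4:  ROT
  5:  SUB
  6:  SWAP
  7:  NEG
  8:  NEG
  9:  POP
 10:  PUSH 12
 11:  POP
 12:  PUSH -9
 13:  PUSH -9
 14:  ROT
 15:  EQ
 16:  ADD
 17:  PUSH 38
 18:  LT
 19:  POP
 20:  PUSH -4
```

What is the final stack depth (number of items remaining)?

PUSH 7   [7]
PUSH 4   [7, 4]
OVER     [7, 4, 7]
ROT      [4, 7, 7]
SUB      [4, 0]
SWAP     [0, 4]
NEG      [0, -4]
NEG      [0, 4]
POP      [0]
PUSH 12  [0, 12]
POP      [0]
PUSH -9  [0, -9]
PUSH -9  [0, -9, -9]
ROT      [-9, -9, 0]
EQ       [-9, 0]
ADD      [-9]
PUSH 38  [-9, 38]
LT       [1]
POP      []
PUSH -4  [-4]

1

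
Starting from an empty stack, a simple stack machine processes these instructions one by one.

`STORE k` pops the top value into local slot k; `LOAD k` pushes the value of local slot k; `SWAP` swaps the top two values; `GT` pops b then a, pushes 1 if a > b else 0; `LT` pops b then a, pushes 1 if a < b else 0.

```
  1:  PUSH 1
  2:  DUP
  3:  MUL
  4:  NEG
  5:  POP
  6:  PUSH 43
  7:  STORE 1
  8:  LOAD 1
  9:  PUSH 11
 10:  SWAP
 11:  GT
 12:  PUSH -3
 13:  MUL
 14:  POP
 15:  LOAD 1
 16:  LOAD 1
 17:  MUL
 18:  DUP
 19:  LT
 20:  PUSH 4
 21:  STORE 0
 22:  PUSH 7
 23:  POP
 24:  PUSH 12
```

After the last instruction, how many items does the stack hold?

2

PUSH 1  : [1]
DUP     : [1, 1]
MUL     : [1]
NEG     : [-1]
POP     : []
PUSH 43 : [43]
STORE 1 : []
LOAD 1  : [43]
PUSH 11 : [43, 11]
SWAP    : [11, 43]
GT      : [0]
PUSH -3 : [0, -3]
MUL     : [0]
POP     : []
LOAD 1  : [43]
LOAD 1  : [43, 43]
MUL     : [1849]
DUP     : [1849, 1849]
LT      : [0]
PUSH 4  : [0, 4]
STORE 0 : [0]
PUSH 7  : [0, 7]
POP     : [0]
PUSH 12 : [0, 12]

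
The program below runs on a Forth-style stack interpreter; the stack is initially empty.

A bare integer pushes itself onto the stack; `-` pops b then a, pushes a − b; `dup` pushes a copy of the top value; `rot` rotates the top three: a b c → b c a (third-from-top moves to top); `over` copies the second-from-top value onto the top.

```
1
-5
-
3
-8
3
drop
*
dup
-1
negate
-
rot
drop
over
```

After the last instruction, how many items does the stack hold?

3

1      -> 1
-5     -> 1 -5
-      -> 6
3      -> 6 3
-8     -> 6 3 -8
3      -> 6 3 -8 3
drop   -> 6 3 -8
*      -> 6 -24
dup    -> 6 -24 -24
-1     -> 6 -24 -24 -1
negate -> 6 -24 -24 1
-      -> 6 -24 -25
rot    -> -24 -25 6
drop   -> -24 -25
over   -> -24 -25 -24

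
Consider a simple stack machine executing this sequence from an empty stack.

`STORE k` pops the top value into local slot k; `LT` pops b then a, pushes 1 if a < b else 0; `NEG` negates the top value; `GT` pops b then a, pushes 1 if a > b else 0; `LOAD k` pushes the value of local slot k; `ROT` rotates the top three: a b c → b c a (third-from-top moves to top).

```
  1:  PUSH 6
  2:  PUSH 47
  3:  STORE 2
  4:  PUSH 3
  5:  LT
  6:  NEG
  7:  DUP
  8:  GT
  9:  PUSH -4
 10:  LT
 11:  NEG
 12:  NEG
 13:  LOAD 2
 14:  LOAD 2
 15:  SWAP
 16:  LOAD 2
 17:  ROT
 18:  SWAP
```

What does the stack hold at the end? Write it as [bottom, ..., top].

PUSH 6  : 6
PUSH 47 : 6 47
STORE 2 : 6
PUSH 3  : 6 3
LT      : 0
NEG     : 0
DUP     : 0 0
GT      : 0
PUSH -4 : 0 -4
LT      : 0
NEG     : 0
NEG     : 0
LOAD 2  : 0 47
LOAD 2  : 0 47 47
SWAP    : 0 47 47
LOAD 2  : 0 47 47 47
ROT     : 0 47 47 47
SWAP    : 0 47 47 47

[0, 47, 47, 47]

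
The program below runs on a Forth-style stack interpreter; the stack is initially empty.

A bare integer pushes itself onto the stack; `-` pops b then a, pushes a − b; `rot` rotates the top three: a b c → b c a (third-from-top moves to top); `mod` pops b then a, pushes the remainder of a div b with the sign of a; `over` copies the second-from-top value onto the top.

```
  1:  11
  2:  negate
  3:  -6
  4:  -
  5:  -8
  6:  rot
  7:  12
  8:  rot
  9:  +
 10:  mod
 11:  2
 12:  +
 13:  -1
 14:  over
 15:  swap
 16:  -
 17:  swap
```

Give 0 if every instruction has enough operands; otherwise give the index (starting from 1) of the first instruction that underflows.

6

11     : [11]
negate : [-11]
-6     : [-11, -6]
-      : [-5]
-8     : [-5, -8]
rot  — needs 3 operands, stack has 2 → underflow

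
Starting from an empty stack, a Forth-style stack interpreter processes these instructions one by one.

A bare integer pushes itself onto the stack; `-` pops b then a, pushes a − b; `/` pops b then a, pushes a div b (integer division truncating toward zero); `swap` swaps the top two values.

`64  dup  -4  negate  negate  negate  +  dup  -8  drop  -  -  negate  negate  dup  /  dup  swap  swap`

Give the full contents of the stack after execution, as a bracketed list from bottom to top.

[1, 1]

64     : 64
dup    : 64 64
-4     : 64 64 -4
negate : 64 64 4
negate : 64 64 -4
negate : 64 64 4
+      : 64 68
dup    : 64 68 68
-8     : 64 68 68 -8
drop   : 64 68 68
-      : 64 0
-      : 64
negate : -64
negate : 64
dup    : 64 64
/      : 1
dup    : 1 1
swap   : 1 1
swap   : 1 1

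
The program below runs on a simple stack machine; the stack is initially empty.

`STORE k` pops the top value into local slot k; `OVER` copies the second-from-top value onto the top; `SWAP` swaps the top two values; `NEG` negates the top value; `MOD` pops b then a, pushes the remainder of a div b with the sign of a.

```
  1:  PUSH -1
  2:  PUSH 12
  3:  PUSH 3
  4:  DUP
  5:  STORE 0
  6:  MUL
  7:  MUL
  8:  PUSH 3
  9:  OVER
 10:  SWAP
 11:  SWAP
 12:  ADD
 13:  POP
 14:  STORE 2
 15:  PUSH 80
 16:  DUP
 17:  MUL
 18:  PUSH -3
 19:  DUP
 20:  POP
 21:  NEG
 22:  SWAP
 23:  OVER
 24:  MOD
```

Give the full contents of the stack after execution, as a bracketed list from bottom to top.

[3, 1]

PUSH -1  [-1]
PUSH 12  [-1, 12]
PUSH 3   [-1, 12, 3]
DUP      [-1, 12, 3, 3]
STORE 0  [-1, 12, 3]
MUL      [-1, 36]
MUL      [-36]
PUSH 3   [-36, 3]
OVER     [-36, 3, -36]
SWAP     [-36, -36, 3]
SWAP     [-36, 3, -36]
ADD      [-36, -33]
POP      [-36]
STORE 2  []
PUSH 80  [80]
DUP      [80, 80]
MUL      [6400]
PUSH -3  [6400, -3]
DUP      [6400, -3, -3]
POP      [6400, -3]
NEG      [6400, 3]
SWAP     [3, 6400]
OVER     [3, 6400, 3]
MOD      [3, 1]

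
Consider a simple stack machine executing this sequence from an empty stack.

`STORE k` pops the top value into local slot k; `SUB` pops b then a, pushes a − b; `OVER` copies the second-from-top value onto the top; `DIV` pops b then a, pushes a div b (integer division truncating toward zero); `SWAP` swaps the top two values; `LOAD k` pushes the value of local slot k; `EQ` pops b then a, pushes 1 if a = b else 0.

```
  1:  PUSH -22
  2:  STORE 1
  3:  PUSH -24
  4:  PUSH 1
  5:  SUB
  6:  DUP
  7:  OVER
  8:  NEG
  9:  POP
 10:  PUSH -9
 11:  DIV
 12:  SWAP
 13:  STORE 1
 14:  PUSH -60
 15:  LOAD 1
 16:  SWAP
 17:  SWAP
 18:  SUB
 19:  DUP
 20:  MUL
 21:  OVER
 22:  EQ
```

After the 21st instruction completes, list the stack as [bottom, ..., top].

PUSH -22 → -22
STORE 1  → (empty)
PUSH -24 → -24
PUSH 1   → -24 1
SUB      → -25
DUP      → -25 -25
OVER     → -25 -25 -25
NEG      → -25 -25 25
POP      → -25 -25
PUSH -9  → -25 -25 -9
DIV      → -25 2
SWAP     → 2 -25
STORE 1  → 2
PUSH -60 → 2 -60
LOAD 1   → 2 -60 -25
SWAP     → 2 -25 -60
SWAP     → 2 -60 -25
SUB      → 2 -35
DUP      → 2 -35 -35
MUL      → 2 1225
OVER     → 2 1225 2

[2, 1225, 2]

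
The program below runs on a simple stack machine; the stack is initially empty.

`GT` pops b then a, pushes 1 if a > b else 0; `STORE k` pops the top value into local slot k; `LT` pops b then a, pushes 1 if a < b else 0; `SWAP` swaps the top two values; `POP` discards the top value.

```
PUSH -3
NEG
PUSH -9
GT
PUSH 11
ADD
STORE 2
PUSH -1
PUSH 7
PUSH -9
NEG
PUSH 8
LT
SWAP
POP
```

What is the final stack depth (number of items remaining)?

2

PUSH -3 → -3
NEG     → 3
PUSH -9 → 3 -9
GT      → 1
PUSH 11 → 1 11
ADD     → 12
STORE 2 → (empty)
PUSH -1 → -1
PUSH 7  → -1 7
PUSH -9 → -1 7 -9
NEG     → -1 7 9
PUSH 8  → -1 7 9 8
LT      → -1 7 0
SWAP    → -1 0 7
POP     → -1 0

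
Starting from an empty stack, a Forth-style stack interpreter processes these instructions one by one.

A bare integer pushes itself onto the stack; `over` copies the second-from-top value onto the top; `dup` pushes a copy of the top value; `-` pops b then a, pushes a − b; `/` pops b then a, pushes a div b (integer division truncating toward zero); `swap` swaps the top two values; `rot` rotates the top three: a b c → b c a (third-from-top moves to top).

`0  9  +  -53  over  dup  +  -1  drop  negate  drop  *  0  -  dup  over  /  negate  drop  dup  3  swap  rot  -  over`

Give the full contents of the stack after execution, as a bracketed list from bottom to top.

0      → [0]
9      → [0, 9]
+      → [9]
-53    → [9, -53]
over   → [9, -53, 9]
dup    → [9, -53, 9, 9]
+      → [9, -53, 18]
-1     → [9, -53, 18, -1]
drop   → [9, -53, 18]
negate → [9, -53, -18]
drop   → [9, -53]
*      → [-477]
0      → [-477, 0]
-      → [-477]
dup    → [-477, -477]
over   → [-477, -477, -477]
/      → [-477, 1]
negate → [-477, -1]
drop   → [-477]
dup    → [-477, -477]
3      → [-477, -477, 3]
swap   → [-477, 3, -477]
rot    → [3, -477, -477]
-      → [3, 0]
over   → [3, 0, 3]

[3, 0, 3]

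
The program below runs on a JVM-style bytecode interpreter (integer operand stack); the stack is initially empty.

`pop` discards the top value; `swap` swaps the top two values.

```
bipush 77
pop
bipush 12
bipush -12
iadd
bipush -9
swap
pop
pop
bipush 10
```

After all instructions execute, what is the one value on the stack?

10

bipush 77  : 77
pop        : (empty)
bipush 12  : 12
bipush -12 : 12 -12
iadd       : 0
bipush -9  : 0 -9
swap       : -9 0
pop        : -9
pop        : (empty)
bipush 10  : 10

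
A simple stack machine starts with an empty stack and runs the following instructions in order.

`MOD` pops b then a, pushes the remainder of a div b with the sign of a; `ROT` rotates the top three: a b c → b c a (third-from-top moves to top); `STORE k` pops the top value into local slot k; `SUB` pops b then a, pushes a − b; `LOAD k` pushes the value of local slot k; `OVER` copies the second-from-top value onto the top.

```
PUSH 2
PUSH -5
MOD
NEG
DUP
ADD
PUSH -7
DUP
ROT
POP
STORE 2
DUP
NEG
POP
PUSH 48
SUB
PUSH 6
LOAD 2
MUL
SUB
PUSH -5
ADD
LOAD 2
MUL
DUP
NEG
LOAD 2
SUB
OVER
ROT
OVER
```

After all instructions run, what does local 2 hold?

PUSH 2   [2]
PUSH -5  [2, -5]
MOD      [2]
NEG      [-2]
DUP      [-2, -2]
ADD      [-4]
PUSH -7  [-4, -7]
DUP      [-4, -7, -7]
ROT      [-7, -7, -4]
POP      [-7, -7]
STORE 2  [-7]
DUP      [-7, -7]
NEG      [-7, 7]
POP      [-7]
PUSH 48  [-7, 48]
SUB      [-55]
PUSH 6   [-55, 6]
LOAD 2   [-55, 6, -7]
MUL      [-55, -42]
SUB      [-13]
PUSH -5  [-13, -5]
ADD      [-18]
LOAD 2   [-18, -7]
MUL      [126]
DUP      [126, 126]
NEG      [126, -126]
LOAD 2   [126, -126, -7]
SUB      [126, -119]
OVER     [126, -119, 126]
ROT      [-119, 126, 126]
OVER     [-119, 126, 126, 126]

-7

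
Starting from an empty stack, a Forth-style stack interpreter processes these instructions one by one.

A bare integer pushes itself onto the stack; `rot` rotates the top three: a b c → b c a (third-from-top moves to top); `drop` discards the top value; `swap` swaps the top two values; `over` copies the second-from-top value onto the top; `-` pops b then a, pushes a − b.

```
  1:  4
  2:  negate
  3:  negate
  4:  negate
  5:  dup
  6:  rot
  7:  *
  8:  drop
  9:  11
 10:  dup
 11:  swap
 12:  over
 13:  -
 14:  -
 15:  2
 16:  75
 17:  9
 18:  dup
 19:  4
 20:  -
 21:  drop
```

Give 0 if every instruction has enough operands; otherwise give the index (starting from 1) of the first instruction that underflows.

6

4      -> 4
negate -> -4
negate -> 4
negate -> -4
dup    -> -4 -4
rot  — needs 3 operands, stack has 2 → underflow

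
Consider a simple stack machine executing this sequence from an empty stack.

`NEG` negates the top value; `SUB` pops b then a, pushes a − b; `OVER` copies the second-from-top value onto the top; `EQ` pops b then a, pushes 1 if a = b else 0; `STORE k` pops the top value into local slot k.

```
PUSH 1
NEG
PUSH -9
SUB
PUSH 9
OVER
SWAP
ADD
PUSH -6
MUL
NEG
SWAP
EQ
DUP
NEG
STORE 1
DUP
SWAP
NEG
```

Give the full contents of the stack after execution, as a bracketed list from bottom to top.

PUSH 1  → [1]
NEG     → [-1]
PUSH -9 → [-1, -9]
SUB     → [8]
PUSH 9  → [8, 9]
OVER    → [8, 9, 8]
SWAP    → [8, 8, 9]
ADD     → [8, 17]
PUSH -6 → [8, 17, -6]
MUL     → [8, -102]
NEG     → [8, 102]
SWAP    → [102, 8]
EQ      → [0]
DUP     → [0, 0]
NEG     → [0, 0]
STORE 1 → [0]
DUP     → [0, 0]
SWAP    → [0, 0]
NEG     → [0, 0]

[0, 0]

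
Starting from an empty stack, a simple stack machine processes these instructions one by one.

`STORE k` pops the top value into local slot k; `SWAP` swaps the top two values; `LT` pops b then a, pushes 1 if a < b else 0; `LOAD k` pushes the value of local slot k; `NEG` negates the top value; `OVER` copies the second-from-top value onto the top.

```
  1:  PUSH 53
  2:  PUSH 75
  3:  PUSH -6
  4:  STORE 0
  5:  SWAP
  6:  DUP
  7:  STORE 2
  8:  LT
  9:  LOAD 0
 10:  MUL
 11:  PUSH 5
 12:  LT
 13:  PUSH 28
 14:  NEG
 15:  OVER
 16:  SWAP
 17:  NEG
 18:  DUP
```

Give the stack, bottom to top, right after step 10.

[0]

PUSH 53 → [53]
PUSH 75 → [53, 75]
PUSH -6 → [53, 75, -6]
STORE 0 → [53, 75]
SWAP    → [75, 53]
DUP     → [75, 53, 53]
STORE 2 → [75, 53]
LT      → [0]
LOAD 0  → [0, -6]
MUL     → [0]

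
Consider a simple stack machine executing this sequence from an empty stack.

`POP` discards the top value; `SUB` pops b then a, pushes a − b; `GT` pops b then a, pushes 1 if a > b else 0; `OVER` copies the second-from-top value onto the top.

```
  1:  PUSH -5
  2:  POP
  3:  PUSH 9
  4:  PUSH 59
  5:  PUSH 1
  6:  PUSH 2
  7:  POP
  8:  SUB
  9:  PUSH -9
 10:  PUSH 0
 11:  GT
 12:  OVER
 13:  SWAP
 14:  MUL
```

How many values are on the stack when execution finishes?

PUSH -5 → -5
POP     → (empty)
PUSH 9  → 9
PUSH 59 → 9 59
PUSH 1  → 9 59 1
PUSH 2  → 9 59 1 2
POP     → 9 59 1
SUB     → 9 58
PUSH -9 → 9 58 -9
PUSH 0  → 9 58 -9 0
GT      → 9 58 0
OVER    → 9 58 0 58
SWAP    → 9 58 58 0
MUL     → 9 58 0

3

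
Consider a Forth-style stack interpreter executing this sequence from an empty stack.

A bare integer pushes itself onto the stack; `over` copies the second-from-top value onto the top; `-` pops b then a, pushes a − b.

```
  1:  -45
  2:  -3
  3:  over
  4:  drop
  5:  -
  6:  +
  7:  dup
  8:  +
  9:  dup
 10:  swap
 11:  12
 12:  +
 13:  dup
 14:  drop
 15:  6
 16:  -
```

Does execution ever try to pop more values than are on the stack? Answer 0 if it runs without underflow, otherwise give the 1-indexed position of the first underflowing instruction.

-45   [-45]
-3    [-45, -3]
over  [-45, -3, -45]
drop  [-45, -3]
-     [-42]
+  — needs 2 operands, stack has 1 → underflow

6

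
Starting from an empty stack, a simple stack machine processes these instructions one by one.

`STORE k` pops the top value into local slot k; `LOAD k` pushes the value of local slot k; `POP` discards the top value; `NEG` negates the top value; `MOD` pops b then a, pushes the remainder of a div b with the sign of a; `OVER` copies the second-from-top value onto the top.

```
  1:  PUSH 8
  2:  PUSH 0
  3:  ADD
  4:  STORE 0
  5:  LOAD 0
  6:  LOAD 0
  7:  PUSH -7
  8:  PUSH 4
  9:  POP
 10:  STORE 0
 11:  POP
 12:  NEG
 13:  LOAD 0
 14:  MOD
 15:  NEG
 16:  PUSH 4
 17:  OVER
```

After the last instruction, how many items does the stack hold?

3

PUSH 8   [8]
PUSH 0   [8, 0]
ADD      [8]
STORE 0  []
LOAD 0   [8]
LOAD 0   [8, 8]
PUSH -7  [8, 8, -7]
PUSH 4   [8, 8, -7, 4]
POP      [8, 8, -7]
STORE 0  [8, 8]
POP      [8]
NEG      [-8]
LOAD 0   [-8, -7]
MOD      [-1]
NEG      [1]
PUSH 4   [1, 4]
OVER     [1, 4, 1]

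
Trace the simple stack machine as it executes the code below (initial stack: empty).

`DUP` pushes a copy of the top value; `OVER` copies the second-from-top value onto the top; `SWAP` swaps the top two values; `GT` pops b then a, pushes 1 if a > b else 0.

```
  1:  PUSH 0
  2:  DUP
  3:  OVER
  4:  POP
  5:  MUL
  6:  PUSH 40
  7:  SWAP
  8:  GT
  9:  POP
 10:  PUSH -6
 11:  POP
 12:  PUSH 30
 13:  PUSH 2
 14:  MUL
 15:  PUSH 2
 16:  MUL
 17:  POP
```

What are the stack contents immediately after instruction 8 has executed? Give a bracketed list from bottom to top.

[1]

PUSH 0   0
DUP      0 0
OVER     0 0 0
POP      0 0
MUL      0
PUSH 40  0 40
SWAP     40 0
GT       1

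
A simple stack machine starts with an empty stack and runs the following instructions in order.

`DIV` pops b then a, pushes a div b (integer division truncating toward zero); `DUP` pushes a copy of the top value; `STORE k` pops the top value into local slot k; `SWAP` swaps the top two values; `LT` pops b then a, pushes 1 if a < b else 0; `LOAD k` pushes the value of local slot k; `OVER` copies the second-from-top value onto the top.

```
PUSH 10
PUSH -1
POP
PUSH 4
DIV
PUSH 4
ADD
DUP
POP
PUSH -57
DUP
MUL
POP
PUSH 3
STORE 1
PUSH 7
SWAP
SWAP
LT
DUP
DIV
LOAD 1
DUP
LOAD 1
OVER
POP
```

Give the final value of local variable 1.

3

PUSH 10  : 10
PUSH -1  : 10 -1
POP      : 10
PUSH 4   : 10 4
DIV      : 2
PUSH 4   : 2 4
ADD      : 6
DUP      : 6 6
POP      : 6
PUSH -57 : 6 -57
DUP      : 6 -57 -57
MUL      : 6 3249
POP      : 6
PUSH 3   : 6 3
STORE 1  : 6
PUSH 7   : 6 7
SWAP     : 7 6
SWAP     : 6 7
LT       : 1
DUP      : 1 1
DIV      : 1
LOAD 1   : 1 3
DUP      : 1 3 3
LOAD 1   : 1 3 3 3
OVER     : 1 3 3 3 3
POP      : 1 3 3 3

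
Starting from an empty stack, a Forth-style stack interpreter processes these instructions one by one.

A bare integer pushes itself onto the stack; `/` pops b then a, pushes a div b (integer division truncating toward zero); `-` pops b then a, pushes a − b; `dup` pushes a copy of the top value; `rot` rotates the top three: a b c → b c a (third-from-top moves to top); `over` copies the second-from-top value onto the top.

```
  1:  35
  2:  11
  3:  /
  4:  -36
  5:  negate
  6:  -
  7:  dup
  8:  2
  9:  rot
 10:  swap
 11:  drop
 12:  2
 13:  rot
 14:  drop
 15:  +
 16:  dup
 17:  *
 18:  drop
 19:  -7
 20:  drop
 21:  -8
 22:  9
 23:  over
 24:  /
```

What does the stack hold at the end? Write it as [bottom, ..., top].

35     -> 35
11     -> 35 11
/      -> 3
-36    -> 3 -36
negate -> 3 36
-      -> -33
dup    -> -33 -33
2      -> -33 -33 2
rot    -> -33 2 -33
swap   -> -33 -33 2
drop   -> -33 -33
2      -> -33 -33 2
rot    -> -33 2 -33
drop   -> -33 2
+      -> -31
dup    -> -31 -31
*      -> 961
drop   -> (empty)
-7     -> -7
drop   -> (empty)
-8     -> -8
9      -> -8 9
over   -> -8 9 -8
/      -> -8 -1

[-8, -1]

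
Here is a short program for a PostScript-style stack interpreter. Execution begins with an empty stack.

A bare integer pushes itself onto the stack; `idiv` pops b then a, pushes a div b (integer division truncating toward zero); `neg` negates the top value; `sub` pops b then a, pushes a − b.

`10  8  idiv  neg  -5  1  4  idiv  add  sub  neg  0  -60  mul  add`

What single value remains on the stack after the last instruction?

10   : [10]
8    : [10, 8]
idiv : [1]
neg  : [-1]
-5   : [-1, -5]
1    : [-1, -5, 1]
4    : [-1, -5, 1, 4]
idiv : [-1, -5, 0]
add  : [-1, -5]
sub  : [4]
neg  : [-4]
0    : [-4, 0]
-60  : [-4, 0, -60]
mul  : [-4, 0]
add  : [-4]

-4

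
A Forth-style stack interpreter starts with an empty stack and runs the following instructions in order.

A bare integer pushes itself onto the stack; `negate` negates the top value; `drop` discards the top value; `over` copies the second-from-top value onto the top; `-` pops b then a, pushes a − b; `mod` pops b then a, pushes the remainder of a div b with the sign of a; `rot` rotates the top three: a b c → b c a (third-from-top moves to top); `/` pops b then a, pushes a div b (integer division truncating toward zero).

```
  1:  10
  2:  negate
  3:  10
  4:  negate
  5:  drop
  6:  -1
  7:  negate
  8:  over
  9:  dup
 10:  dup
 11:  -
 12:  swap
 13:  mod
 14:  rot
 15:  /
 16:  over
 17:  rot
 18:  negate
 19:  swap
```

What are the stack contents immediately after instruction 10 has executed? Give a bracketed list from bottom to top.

10      [10]
negate  [-10]
10      [-10, 10]
negate  [-10, -10]
drop    [-10]
-1      [-10, -1]
negate  [-10, 1]
over    [-10, 1, -10]
dup     [-10, 1, -10, -10]
dup     [-10, 1, -10, -10, -10]

[-10, 1, -10, -10, -10]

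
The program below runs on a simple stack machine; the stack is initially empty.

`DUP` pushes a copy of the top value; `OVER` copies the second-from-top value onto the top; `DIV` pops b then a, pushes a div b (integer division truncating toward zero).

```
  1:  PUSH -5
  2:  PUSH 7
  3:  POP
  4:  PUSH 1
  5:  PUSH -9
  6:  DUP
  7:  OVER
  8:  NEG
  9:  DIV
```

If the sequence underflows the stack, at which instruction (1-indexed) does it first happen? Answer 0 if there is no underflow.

0

PUSH -5 -> -5
PUSH 7  -> -5 7
POP     -> -5
PUSH 1  -> -5 1
PUSH -9 -> -5 1 -9
DUP     -> -5 1 -9 -9
OVER    -> -5 1 -9 -9 -9
NEG     -> -5 1 -9 -9 9
DIV     -> -5 1 -9 -1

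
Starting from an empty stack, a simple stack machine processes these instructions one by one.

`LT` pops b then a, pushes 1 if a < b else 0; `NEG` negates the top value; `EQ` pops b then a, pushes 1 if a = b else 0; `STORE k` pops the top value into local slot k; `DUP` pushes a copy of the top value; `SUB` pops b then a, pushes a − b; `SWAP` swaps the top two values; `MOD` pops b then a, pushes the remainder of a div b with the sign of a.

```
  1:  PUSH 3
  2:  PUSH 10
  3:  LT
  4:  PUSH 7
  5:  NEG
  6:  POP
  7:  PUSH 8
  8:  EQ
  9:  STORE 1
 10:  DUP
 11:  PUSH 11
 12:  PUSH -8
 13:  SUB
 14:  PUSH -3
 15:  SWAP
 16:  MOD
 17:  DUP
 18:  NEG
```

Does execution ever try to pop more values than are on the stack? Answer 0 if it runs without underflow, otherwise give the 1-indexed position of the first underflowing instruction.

PUSH 3  : [3]
PUSH 10 : [3, 10]
LT      : [1]
PUSH 7  : [1, 7]
NEG     : [1, -7]
POP     : [1]
PUSH 8  : [1, 8]
EQ      : [0]
STORE 1 : []
DUP  — needs 1 operand, stack has 0 → underflow

10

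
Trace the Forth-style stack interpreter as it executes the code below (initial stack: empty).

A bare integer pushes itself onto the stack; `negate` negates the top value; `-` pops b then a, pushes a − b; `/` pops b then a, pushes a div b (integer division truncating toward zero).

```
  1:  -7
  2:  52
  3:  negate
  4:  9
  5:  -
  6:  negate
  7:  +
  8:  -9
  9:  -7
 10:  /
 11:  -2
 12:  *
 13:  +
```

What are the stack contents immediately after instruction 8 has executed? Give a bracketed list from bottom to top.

[54, -9]

-7     : [-7]
52     : [-7, 52]
negate : [-7, -52]
9      : [-7, -52, 9]
-      : [-7, -61]
negate : [-7, 61]
+      : [54]
-9     : [54, -9]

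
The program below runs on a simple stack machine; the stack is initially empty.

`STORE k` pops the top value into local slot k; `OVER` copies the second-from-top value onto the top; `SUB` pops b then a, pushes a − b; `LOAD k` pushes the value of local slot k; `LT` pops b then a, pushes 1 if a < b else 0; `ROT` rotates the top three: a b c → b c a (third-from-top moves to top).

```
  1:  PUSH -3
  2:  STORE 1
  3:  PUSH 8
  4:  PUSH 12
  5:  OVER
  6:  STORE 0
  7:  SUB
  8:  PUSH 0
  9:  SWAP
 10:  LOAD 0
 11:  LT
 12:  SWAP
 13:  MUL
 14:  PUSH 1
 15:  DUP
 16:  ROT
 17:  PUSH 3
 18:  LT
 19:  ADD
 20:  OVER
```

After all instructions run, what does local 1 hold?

-3

PUSH -3  -3
STORE 1  (empty)
PUSH 8   8
PUSH 12  8 12
OVER     8 12 8
STORE 0  8 12
SUB      -4
PUSH 0   -4 0
SWAP     0 -4
LOAD 0   0 -4 8
LT       0 1
SWAP     1 0
MUL      0
PUSH 1   0 1
DUP      0 1 1
ROT      1 1 0
PUSH 3   1 1 0 3
LT       1 1 1
ADD      1 2
OVER     1 2 1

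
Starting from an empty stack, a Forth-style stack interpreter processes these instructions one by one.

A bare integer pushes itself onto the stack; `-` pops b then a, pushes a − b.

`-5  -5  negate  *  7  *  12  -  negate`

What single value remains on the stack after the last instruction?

-5     -> [-5]
-5     -> [-5, -5]
negate -> [-5, 5]
*      -> [-25]
7      -> [-25, 7]
*      -> [-175]
12     -> [-175, 12]
-      -> [-187]
negate -> [187]

187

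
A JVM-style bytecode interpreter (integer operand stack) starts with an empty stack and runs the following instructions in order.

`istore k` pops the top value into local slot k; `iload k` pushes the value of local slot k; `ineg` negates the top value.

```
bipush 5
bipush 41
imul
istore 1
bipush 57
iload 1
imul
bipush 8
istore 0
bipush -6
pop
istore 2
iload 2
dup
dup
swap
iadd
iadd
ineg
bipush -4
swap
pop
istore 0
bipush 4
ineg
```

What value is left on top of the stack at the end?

bipush 5   5
bipush 41  5 41
imul       205
istore 1   (empty)
bipush 57  57
iload 1    57 205
imul       11685
bipush 8   11685 8
istore 0   11685
bipush -6  11685 -6
pop        11685
istore 2   (empty)
iload 2    11685
dup        11685 11685
dup        11685 11685 11685
swap       11685 11685 11685
iadd       11685 23370
iadd       35055
ineg       -35055
bipush -4  -35055 -4
swap       -4 -35055
pop        -4
istore 0   (empty)
bipush 4   4
ineg       -4

-4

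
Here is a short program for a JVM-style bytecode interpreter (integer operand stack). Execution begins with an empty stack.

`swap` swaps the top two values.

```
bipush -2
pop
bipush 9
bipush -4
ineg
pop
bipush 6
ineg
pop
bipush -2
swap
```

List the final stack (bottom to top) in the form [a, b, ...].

[-2, 9]

bipush -2  -2
pop        (empty)
bipush 9   9
bipush -4  9 -4
ineg       9 4
pop        9
bipush 6   9 6
ineg       9 -6
pop        9
bipush -2  9 -2
swap       -2 9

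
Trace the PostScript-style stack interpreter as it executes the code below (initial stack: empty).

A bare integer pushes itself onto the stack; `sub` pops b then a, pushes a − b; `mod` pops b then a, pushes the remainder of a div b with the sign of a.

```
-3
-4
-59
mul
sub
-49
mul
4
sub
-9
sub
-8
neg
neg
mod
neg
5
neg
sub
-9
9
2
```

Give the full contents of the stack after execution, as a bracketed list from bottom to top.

[1, -9, 9, 2]

-3   [-3]
-4   [-3, -4]
-59  [-3, -4, -59]
mul  [-3, 236]
sub  [-239]
-49  [-239, -49]
mul  [11711]
4    [11711, 4]
sub  [11707]
-9   [11707, -9]
sub  [11716]
-8   [11716, -8]
neg  [11716, 8]
neg  [11716, -8]
mod  [4]
neg  [-4]
5    [-4, 5]
neg  [-4, -5]
sub  [1]
-9   [1, -9]
9    [1, -9, 9]
2    [1, -9, 9, 2]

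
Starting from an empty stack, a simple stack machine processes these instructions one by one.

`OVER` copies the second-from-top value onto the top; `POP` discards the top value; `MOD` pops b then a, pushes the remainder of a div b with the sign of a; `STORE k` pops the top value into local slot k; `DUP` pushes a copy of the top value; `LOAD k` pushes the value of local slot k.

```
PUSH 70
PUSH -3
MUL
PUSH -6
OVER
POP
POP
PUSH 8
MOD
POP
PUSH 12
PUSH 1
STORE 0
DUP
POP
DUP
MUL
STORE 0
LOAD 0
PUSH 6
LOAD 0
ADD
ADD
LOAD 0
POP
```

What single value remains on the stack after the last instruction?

PUSH 70  [70]
PUSH -3  [70, -3]
MUL      [-210]
PUSH -6  [-210, -6]
OVER     [-210, -6, -210]
POP      [-210, -6]
POP      [-210]
PUSH 8   [-210, 8]
MOD      [-2]
POP      []
PUSH 12  [12]
PUSH 1   [12, 1]
STORE 0  [12]
DUP      [12, 12]
POP      [12]
DUP      [12, 12]
MUL      [144]
STORE 0  []
LOAD 0   [144]
PUSH 6   [144, 6]
LOAD 0   [144, 6, 144]
ADD      [144, 150]
ADD      [294]
LOAD 0   [294, 144]
POP      [294]

294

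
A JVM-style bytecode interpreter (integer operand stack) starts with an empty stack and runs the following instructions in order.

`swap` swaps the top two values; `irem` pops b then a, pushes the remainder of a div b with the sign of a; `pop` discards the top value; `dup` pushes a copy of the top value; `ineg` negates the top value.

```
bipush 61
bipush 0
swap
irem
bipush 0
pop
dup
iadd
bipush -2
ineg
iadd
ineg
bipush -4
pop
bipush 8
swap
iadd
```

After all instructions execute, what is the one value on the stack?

bipush 61 : 61
bipush 0  : 61 0
swap      : 0 61
irem      : 0
bipush 0  : 0 0
pop       : 0
dup       : 0 0
iadd      : 0
bipush -2 : 0 -2
ineg      : 0 2
iadd      : 2
ineg      : -2
bipush -4 : -2 -4
pop       : -2
bipush 8  : -2 8
swap      : 8 -2
iadd      : 6

6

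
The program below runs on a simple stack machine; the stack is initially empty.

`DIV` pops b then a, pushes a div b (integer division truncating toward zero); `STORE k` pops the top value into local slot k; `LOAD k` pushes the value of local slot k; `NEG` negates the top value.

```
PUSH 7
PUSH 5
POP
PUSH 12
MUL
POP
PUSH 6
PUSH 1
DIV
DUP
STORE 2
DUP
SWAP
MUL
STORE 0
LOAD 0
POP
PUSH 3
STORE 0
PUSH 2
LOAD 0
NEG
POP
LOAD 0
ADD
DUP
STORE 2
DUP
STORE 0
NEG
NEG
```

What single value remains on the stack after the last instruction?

PUSH 7   [7]
PUSH 5   [7, 5]
POP      [7]
PUSH 12  [7, 12]
MUL      [84]
POP      []
PUSH 6   [6]
PUSH 1   [6, 1]
DIV      [6]
DUP      [6, 6]
STORE 2  [6]
DUP      [6, 6]
SWAP     [6, 6]
MUL      [36]
STORE 0  []
LOAD 0   [36]
POP      []
PUSH 3   [3]
STORE 0  []
PUSH 2   [2]
LOAD 0   [2, 3]
NEG      [2, -3]
POP      [2]
LOAD 0   [2, 3]
ADD      [5]
DUP      [5, 5]
STORE 2  [5]
DUP      [5, 5]
STORE 0  [5]
NEG      [-5]
NEG      [5]

5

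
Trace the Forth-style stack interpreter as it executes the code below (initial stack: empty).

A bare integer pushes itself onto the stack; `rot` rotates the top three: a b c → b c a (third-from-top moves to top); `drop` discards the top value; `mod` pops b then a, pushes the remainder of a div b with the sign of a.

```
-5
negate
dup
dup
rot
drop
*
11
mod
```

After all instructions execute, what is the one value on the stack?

-5     -> [-5]
negate -> [5]
dup    -> [5, 5]
dup    -> [5, 5, 5]
rot    -> [5, 5, 5]
drop   -> [5, 5]
*      -> [25]
11     -> [25, 11]
mod    -> [3]

3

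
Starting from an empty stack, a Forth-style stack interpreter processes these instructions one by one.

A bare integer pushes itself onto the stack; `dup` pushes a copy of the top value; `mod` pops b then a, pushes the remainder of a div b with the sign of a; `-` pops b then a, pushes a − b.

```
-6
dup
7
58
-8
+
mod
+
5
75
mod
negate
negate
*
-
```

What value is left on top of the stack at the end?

-11

-6     : [-6]
dup    : [-6, -6]
7      : [-6, -6, 7]
58     : [-6, -6, 7, 58]
-8     : [-6, -6, 7, 58, -8]
+      : [-6, -6, 7, 50]
mod    : [-6, -6, 7]
+      : [-6, 1]
5      : [-6, 1, 5]
75     : [-6, 1, 5, 75]
mod    : [-6, 1, 5]
negate : [-6, 1, -5]
negate : [-6, 1, 5]
*      : [-6, 5]
-      : [-11]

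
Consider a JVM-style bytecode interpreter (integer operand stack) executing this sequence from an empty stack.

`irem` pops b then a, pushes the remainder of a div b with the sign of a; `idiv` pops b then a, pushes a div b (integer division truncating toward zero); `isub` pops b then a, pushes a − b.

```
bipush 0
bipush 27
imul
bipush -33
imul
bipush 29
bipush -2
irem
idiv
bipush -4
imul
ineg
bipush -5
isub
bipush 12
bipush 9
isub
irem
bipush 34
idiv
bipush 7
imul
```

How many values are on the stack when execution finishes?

1

bipush 0   -> [0]
bipush 27  -> [0, 27]
imul       -> [0]
bipush -33 -> [0, -33]
imul       -> [0]
bipush 29  -> [0, 29]
bipush -2  -> [0, 29, -2]
irem       -> [0, 1]
idiv       -> [0]
bipush -4  -> [0, -4]
imul       -> [0]
ineg       -> [0]
bipush -5  -> [0, -5]
isub       -> [5]
bipush 12  -> [5, 12]
bipush 9   -> [5, 12, 9]
isub       -> [5, 3]
irem       -> [2]
bipush 34  -> [2, 34]
idiv       -> [0]
bipush 7   -> [0, 7]
imul       -> [0]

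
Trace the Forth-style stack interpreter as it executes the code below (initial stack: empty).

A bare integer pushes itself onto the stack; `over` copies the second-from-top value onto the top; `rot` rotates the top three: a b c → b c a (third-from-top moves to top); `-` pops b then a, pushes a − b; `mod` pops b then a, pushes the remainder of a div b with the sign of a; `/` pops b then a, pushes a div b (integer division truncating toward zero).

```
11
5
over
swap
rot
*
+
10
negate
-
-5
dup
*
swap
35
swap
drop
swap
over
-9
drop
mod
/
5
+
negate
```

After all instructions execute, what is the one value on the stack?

11     : 11
5      : 11 5
over   : 11 5 11
swap   : 11 11 5
rot    : 11 5 11
*      : 11 55
+      : 66
10     : 66 10
negate : 66 -10
-      : 76
-5     : 76 -5
dup    : 76 -5 -5
*      : 76 25
swap   : 25 76
35     : 25 76 35
swap   : 25 35 76
drop   : 25 35
swap   : 35 25
over   : 35 25 35
-9     : 35 25 35 -9
drop   : 35 25 35
mod    : 35 25
/      : 1
5      : 1 5
+      : 6
negate : -6

-6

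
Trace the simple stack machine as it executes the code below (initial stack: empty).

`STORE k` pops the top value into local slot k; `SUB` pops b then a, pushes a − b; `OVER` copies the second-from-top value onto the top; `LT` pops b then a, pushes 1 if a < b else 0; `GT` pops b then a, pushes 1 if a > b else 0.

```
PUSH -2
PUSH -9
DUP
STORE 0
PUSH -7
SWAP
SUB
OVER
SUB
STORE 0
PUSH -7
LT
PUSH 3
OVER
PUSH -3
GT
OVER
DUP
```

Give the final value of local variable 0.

PUSH -2 -> -2
PUSH -9 -> -2 -9
DUP     -> -2 -9 -9
STORE 0 -> -2 -9
PUSH -7 -> -2 -9 -7
SWAP    -> -2 -7 -9
SUB     -> -2 2
OVER    -> -2 2 -2
SUB     -> -2 4
STORE 0 -> -2
PUSH -7 -> -2 -7
LT      -> 0
PUSH 3  -> 0 3
OVER    -> 0 3 0
PUSH -3 -> 0 3 0 -3
GT      -> 0 3 1
OVER    -> 0 3 1 3
DUP     -> 0 3 1 3 3

4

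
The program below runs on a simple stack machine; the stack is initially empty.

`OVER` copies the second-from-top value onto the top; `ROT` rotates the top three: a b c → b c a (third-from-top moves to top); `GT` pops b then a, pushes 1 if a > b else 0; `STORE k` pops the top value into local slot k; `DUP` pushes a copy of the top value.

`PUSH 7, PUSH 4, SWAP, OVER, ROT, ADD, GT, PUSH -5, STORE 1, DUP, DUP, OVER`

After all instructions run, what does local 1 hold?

PUSH 7  → [7]
PUSH 4  → [7, 4]
SWAP    → [4, 7]
OVER    → [4, 7, 4]
ROT     → [7, 4, 4]
ADD     → [7, 8]
GT      → [0]
PUSH -5 → [0, -5]
STORE 1 → [0]
DUP     → [0, 0]
DUP     → [0, 0, 0]
OVER    → [0, 0, 0, 0]

-5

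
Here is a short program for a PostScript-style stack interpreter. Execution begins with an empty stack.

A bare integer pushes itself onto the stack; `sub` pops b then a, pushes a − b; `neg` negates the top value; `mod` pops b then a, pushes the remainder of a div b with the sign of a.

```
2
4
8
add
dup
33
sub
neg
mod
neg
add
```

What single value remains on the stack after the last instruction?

-10

2    2
4    2 4
8    2 4 8
add  2 12
dup  2 12 12
33   2 12 12 33
sub  2 12 -21
neg  2 12 21
mod  2 12
neg  2 -12
add  -10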